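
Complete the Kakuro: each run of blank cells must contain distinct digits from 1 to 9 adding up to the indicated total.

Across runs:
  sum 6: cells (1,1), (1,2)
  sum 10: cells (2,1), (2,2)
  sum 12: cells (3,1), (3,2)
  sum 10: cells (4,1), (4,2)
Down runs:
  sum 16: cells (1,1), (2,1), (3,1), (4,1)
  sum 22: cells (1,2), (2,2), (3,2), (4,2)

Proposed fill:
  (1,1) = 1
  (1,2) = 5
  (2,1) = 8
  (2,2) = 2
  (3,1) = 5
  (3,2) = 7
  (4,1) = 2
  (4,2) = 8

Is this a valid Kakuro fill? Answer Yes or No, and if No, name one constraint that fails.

Across: 1+5=6; 8+2=10; 5+7=12; 2+8=10. Down: 1+8+5+2=16; 5+2+7+8=22. No digit repeats within any run.

Yes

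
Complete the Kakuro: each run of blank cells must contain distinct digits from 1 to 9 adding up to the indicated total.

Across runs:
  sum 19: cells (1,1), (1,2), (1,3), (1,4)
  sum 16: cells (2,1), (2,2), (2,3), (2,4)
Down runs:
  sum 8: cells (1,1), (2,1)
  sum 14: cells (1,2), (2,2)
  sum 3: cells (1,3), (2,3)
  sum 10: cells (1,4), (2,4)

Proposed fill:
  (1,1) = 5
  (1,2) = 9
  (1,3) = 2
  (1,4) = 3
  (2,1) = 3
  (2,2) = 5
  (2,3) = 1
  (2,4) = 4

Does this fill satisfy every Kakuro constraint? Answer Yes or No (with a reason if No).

No — the down run (1,4)–(2,4) sums to 7, not 10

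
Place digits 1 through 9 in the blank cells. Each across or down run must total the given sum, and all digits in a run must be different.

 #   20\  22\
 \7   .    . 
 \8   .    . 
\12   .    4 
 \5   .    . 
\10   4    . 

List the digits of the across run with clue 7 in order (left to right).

5 2

R3C1 = 12 − 4 = 8 completes the 12 across.
R5C2 = 10 − 4 = 6 completes the 10 across.
Nothing is forced directly, so branch on R4C1, whose candidates are 1 or 2. If R4C1 = 1: then R4C2 would have to be in {4} for the 5 across but in {1,2,3,7,8,9} for the 22 down — contradiction. So R4C1 = 2.
R4C2 = 5 − 2 = 3 completes the 5 across.
No cell is forced outright now. R1C1 can only be 1 or 5 (the digits allowed by both its 7 across and its 20 down). If R1C1 = 1: then R1C2 would have to be in {6} for the 7 across but in {1,2,7,8} for the 22 down — contradiction. So R1C1 = 5.
R1C2 = 7 − 5 = 2 completes the 7 across.
R2C1 = 20 − 19 = 1 completes the 20 down.
R2C2 = 8 − 1 = 7 completes the 8 across.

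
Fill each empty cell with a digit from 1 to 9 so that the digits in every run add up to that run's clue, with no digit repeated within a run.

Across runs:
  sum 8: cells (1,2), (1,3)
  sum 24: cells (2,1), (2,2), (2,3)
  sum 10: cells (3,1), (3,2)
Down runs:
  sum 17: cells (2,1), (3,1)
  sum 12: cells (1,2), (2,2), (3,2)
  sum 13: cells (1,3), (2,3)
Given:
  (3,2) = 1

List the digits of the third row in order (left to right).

9, 1

24 in 3 cells must be {7,8,9}; 17 in 2 cells must be {8,9}.
(3,1) = 10 − 1 = 9 completes the 10 across.
(2,1) = 17 − 9 = 8 completes the 17 down.
No cell is forced outright now. (2,2) can only be 7 or 9 (the digits allowed by both its 24 across and its 12 down). If (2,2) = 7: then (1,2) would have to be in {1,2,3,5,6,7} for the 8 across but in {4} for the 12 down — contradiction. So (2,2) = 9.
(1,2) = 12 − 10 = 2 completes the 12 down.
(1,3) = 8 − 2 = 6 completes the 8 across.
(2,3) = 24 − 17 = 7 completes the 24 across.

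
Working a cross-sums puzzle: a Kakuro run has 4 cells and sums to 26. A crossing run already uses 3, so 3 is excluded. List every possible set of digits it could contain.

{2,7,8,9}; {4,5,8,9}; {4,6,7,9}; {5,6,7,8}

4 distinct digits from 1–9 sum between 10 and 30.
Dropping sets that contain 3.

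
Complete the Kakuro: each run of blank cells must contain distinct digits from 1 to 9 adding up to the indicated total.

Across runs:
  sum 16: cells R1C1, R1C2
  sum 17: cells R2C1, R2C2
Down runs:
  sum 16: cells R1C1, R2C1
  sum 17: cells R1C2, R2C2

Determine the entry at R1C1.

16 in 2 cells must be {7,9}; 17 in 2 cells must be {8,9}.
The 16 across and the 17 down share only 9, so R1C2 = 9.
The 17 across and the 16 down share only 9, so R2C1 = 9.
R2C2 = 17 − 9 = 8 completes the 17 across.
R1C1 = 16 − 9 = 7 completes the 16 across.

7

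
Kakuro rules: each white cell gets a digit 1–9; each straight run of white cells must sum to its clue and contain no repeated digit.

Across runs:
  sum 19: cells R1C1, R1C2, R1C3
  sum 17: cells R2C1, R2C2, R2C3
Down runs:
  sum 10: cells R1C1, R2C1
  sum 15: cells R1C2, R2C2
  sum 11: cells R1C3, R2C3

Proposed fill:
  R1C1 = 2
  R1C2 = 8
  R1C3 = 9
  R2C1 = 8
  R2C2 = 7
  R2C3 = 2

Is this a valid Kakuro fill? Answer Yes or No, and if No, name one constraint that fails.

Across: 2+8+9=19; 8+7+2=17. Down: 2+8=10; 8+7=15; 9+2=11. No digit repeats within any run.

Yes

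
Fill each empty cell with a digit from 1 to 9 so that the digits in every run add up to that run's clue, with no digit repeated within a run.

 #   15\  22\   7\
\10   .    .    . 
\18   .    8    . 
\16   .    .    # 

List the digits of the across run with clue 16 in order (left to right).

7 9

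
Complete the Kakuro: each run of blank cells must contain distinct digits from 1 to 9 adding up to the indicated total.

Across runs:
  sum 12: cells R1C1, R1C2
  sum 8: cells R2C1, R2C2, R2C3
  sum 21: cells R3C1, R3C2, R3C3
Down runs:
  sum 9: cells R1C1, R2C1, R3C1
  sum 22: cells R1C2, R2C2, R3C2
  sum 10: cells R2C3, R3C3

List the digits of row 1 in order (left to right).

Only 5 fits R2C2 under both its across sum 8 and down sum 22.
Nothing is forced directly, so branch on R1C2, whose candidates are 8 or 9. If R1C2 = 8: that forces R1C1 = 4, R2C1 = 2, R2C3 = 1, after which R3C1 would have to be in {4,5,6,7,8,9} for the 21 across but in {3} for the 9 down — contradiction. So R1C2 = 9.
R1C1 = 12 − 9 = 3 completes the 12 across.
R3C2 = 22 − 14 = 8 completes the 22 down.
R3C1 = 4: the only remaining digit allowed by both the 21 across and the 9 down.
R3C3 = 21 − 12 = 9 completes the 21 across.
R2C1 = 9 − 7 = 2 completes the 9 down.
R2C3 = 8 − 7 = 1 completes the 8 across.

3 9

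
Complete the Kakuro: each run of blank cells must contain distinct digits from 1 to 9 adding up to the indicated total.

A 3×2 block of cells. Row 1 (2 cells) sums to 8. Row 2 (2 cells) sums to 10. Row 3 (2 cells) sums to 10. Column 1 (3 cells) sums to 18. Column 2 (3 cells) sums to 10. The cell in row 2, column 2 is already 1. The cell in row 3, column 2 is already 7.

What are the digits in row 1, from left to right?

(1,2) = 10 − 8 = 2 completes the 10 down.
(2,1) = 10 − 1 = 9 completes the 10 across.
(3,1) = 10 − 7 = 3 completes the 10 across.
(1,1) = 8 − 2 = 6 completes the 8 across.

6 2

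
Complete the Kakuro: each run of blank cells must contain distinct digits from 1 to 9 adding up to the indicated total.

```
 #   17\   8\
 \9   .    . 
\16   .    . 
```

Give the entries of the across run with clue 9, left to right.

8 1

16 in 2 cells must be {7,9}; 17 in 2 cells must be {8,9}.
The 9 across and the 17 down share only 8, so R1C1 = 8.
R1C2 = 9 − 8 = 1 completes the 9 across.
R2C1 = 17 − 8 = 9 completes the 17 down.
R2C2 = 16 − 9 = 7 completes the 16 across.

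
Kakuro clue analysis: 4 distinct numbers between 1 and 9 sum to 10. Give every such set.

{1,2,3,4}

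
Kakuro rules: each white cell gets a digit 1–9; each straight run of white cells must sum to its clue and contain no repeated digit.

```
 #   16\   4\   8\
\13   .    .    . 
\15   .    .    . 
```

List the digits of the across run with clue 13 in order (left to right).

16 in 2 cells must be {7,9}; 4 in 2 cells must be {1,3}.
Nothing is forced directly, so branch on R1C1, whose candidates are 7 or 9. If R1C1 = 7: that forces R1C2 = 1, R1C3 = 5, R2C1 = 9, after which R2C2 would have to be in {1,2,4,5} for the 15 across but in {3} for the 4 down — contradiction. So R1C1 = 9.
R2C1 = 16 − 9 = 7 completes the 16 down.
Given what's placed, R2C2 must be 3 to fit the 15 across and 4 down.
R2C3 = 15 − 10 = 5 completes the 15 across.
R1C2 = 4 − 3 = 1 completes the 4 down.
R1C3 = 13 − 10 = 3 completes the 13 across.

9, 1, 3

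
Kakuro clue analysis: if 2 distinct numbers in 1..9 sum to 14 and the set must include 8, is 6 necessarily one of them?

The only way to make 14 from 2 distinct digits under that restriction is {6,8}, which contains 6.

Yes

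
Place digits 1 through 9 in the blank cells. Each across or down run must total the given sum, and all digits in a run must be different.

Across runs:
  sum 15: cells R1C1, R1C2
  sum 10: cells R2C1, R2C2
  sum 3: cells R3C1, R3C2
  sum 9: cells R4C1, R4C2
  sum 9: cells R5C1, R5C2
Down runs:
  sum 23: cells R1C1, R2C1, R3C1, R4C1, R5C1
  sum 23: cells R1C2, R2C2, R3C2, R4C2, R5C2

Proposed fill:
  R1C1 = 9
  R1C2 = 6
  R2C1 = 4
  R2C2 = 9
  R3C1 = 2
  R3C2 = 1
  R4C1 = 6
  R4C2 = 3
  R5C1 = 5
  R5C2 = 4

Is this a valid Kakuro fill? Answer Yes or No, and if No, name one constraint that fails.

No — the down run R1C1–R5C1 sums to 26, not 23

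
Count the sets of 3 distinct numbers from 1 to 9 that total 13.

3 distinct digits from 1–9 sum between 6 and 24.

7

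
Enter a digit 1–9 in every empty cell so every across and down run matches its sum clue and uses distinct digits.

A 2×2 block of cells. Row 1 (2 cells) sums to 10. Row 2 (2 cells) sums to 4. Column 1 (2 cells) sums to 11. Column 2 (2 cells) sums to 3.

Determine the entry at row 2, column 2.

4 in 2 cells must be {1,3}; 3 in 2 cells must be {1,2}.
The 4 across and the 11 down share only 3, so (2,1) = 3.
(2,2) = 4 − 3 = 1 completes the 4 across.
(1,1) = 11 − 3 = 8 completes the 11 down.
(1,2) = 10 − 8 = 2 completes the 10 across.

1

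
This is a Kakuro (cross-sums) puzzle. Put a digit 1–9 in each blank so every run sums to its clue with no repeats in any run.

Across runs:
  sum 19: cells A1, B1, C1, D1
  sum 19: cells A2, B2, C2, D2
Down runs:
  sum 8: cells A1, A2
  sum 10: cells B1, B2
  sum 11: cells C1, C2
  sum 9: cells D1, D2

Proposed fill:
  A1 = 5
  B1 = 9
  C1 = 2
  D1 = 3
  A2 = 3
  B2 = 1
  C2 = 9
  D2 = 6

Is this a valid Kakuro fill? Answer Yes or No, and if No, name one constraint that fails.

Yes

Across: 5+9+2+3=19; 3+1+9+6=19. Down: 5+3=8; 9+1=10; 2+9=11; 3+6=9. No digit repeats within any run.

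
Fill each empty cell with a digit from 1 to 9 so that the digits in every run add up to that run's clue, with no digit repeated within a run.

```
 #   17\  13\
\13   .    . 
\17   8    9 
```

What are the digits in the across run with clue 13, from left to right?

17 in 2 cells must be {8,9}.
R1C1 = 17 − 8 = 9 completes the 17 down.
R1C2 = 13 − 9 = 4 completes the 13 across.

9, 4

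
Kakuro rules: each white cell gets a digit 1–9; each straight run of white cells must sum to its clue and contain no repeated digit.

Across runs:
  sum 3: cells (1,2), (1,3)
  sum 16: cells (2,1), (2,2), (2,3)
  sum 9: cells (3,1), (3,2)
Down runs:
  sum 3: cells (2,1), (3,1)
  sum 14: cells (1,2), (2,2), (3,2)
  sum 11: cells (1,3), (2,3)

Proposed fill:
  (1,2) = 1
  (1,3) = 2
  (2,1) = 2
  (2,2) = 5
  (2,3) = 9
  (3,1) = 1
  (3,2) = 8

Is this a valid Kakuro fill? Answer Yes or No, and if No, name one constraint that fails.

Across: 1+2=3; 2+5+9=16; 1+8=9. Down: 2+1=3; 1+5+8=14; 2+9=11. No digit repeats within any run.

Yes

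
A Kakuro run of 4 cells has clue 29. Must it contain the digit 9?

Yes

The only way to make 29 from 4 distinct digits is {5,7,8,9}, which contains 9.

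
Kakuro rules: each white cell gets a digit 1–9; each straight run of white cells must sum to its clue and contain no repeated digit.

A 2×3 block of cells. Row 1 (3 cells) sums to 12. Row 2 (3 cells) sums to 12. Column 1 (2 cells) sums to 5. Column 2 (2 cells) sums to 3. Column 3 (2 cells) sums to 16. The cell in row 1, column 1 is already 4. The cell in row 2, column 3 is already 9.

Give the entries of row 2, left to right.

1, 2, 9

3 in 2 cells must be {1,2}; 16 in 2 cells must be {7,9}.
(1,3) = 16 − 9 = 7 completes the 16 down.
(2,1) = 5 − 4 = 1 completes the 5 down.
(2,2) = 12 − 10 = 2 completes the 12 across.
(1,2) = 12 − 11 = 1 completes the 12 across.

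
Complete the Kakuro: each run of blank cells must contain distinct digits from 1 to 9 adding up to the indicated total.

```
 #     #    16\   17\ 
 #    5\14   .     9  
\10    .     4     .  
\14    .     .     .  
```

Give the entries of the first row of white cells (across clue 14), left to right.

5, 9

R1C2 = 14 − 9 = 5 completes the 14 across.
Given what's placed, R2C1 must be 1 to fit the 10 across and 5 down.
R2C3 = 10 − 5 = 5 completes the 10 across.
R3C1 = 5 − 1 = 4 completes the 5 down.
R3C2 = 16 − 9 = 7 completes the 16 down.
R3C3 = 14 − 11 = 3 completes the 14 across.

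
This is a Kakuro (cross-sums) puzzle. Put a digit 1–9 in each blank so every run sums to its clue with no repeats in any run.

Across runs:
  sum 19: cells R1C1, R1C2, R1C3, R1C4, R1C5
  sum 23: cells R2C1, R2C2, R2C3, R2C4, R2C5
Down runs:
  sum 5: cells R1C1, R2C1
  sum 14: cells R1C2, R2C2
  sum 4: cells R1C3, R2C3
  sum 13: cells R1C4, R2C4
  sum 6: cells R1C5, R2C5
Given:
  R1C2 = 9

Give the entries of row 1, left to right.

3 9 1 4 2

4 in 2 cells must be {1,3}.
Given what's placed, R1C4 must be 4 to fit the 19 across and 13 down.
R2C2 = 14 − 9 = 5 completes the 14 down.
R2C4 = 13 − 4 = 9 completes the 13 down.
Nothing is forced directly, so branch on R1C3, whose candidates are 1 or 3. If R1C3 = 3: that forces R2C3 = 1, R2C5 = 2, after which R1C5 would have to be in {1,2} for the 19 across but in {4} for the 6 down — contradiction. So R1C3 = 1.
R1C5 = 2: the only remaining digit allowed by both the 19 across and the 6 down.
R2C3 = 4 − 1 = 3 completes the 4 down.
R2C5 = 6 − 2 = 4 completes the 6 down.
R1C1 = 19 − 16 = 3 completes the 19 across.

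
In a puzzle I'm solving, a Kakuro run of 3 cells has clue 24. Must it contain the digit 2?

No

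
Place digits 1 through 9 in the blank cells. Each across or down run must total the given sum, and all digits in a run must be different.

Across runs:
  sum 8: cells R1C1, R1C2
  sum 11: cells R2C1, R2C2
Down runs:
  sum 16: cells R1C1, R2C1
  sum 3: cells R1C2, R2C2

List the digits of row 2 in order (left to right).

9 2

16 in 2 cells must be {7,9}; 3 in 2 cells must be {1,2}.
The 8 across and the 16 down share only 7, so R1C1 = 7.
R1C2 = 8 − 7 = 1 completes the 8 across.
R2C1 = 16 − 7 = 9 completes the 16 down.
R2C2 = 11 − 9 = 2 completes the 11 across.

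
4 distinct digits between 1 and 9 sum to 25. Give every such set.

{1,7,8,9}; {2,6,8,9}; {3,5,8,9}; {3,6,7,9}; {4,5,7,9}; {4,6,7,8}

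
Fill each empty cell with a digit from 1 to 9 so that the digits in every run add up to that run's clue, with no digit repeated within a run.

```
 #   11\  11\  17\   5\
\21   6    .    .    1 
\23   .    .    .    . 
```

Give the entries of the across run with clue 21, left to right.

17 in 2 cells must be {8,9}.
R1C3 = 9: the only remaining digit allowed by both the 21 across and the 17 down.
R2C1 = 11 − 6 = 5 completes the 11 down.
R2C3 = 17 − 9 = 8 completes the 17 down.
R2C4 = 5 − 1 = 4 completes the 5 down.
R1C2 = 21 − 16 = 5 completes the 21 across.
R2C2 = 23 − 17 = 6 completes the 23 across.

6 5 9 1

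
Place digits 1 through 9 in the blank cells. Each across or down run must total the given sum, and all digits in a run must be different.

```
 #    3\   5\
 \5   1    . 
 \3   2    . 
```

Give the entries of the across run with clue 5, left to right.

1 4

3 in 2 cells must be {1,2}.
R1C2 = 5 − 1 = 4 completes the 5 across.
R2C2 = 3 − 2 = 1 completes the 3 across.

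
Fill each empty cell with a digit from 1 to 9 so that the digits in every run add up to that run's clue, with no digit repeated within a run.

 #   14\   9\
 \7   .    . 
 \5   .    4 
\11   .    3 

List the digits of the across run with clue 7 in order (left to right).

5 2

R1C2 = 9 − 7 = 2 completes the 9 down.
R2C1 = 5 − 4 = 1 completes the 5 across.
R3C1 = 11 − 3 = 8 completes the 11 across.
R1C1 = 7 − 2 = 5 completes the 7 across.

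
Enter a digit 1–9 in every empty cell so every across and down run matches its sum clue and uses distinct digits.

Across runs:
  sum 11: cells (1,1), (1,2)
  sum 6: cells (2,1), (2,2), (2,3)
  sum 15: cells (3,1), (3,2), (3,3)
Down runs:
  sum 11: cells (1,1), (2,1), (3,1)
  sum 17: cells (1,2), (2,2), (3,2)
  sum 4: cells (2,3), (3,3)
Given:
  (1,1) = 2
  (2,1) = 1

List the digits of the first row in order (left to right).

6 in 3 cells must be {1,2,3}; 4 in 2 cells must be {1,3}.
(1,2) = 11 − 2 = 9 completes the 11 across.
Given what's placed, (2,3) must be 3 to fit the 6 across and 4 down.
(3,1) = 11 − 3 = 8 completes the 11 down.
(3,3) = 4 − 3 = 1 completes the 4 down.
(2,2) = 6 − 4 = 2 completes the 6 across.
(3,2) = 15 − 9 = 6 completes the 15 across.

2, 9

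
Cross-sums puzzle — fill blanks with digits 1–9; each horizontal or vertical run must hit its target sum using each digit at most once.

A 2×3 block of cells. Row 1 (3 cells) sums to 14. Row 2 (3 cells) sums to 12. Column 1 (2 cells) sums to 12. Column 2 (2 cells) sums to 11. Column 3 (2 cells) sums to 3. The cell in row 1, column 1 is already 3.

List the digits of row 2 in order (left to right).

3 in 2 cells must be {1,2}.
(1,3) = 2: the only remaining digit allowed by both the 14 across and the 3 down.
(2,1) = 12 − 3 = 9 completes the 12 down.
(2,2) = 2: the only remaining digit allowed by both the 12 across and the 11 down.
(2,3) = 12 − 11 = 1 completes the 12 across.
(1,2) = 14 − 5 = 9 completes the 14 across.

9 2 1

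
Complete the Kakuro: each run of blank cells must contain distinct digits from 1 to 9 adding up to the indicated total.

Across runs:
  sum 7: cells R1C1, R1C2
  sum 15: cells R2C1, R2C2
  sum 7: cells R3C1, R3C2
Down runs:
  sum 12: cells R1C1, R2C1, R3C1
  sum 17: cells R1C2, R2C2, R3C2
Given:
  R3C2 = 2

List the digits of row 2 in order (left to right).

6, 9

R1C2 = 6: the only remaining digit allowed by both the 7 across and the 17 down.
R2C2 = 17 − 8 = 9 completes the 17 down.
R3C1 = 7 − 2 = 5 completes the 7 across.
R1C1 = 7 − 6 = 1 completes the 7 across.
R2C1 = 15 − 9 = 6 completes the 15 across.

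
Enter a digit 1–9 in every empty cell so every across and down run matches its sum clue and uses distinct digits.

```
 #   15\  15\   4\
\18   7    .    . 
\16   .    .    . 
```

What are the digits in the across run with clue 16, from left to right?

8 7 1

4 in 2 cells must be {1,3}.
Given what's placed, R1C3 must be 3 to fit the 18 across and 4 down.
R2C1 = 15 − 7 = 8 completes the 15 down.
R2C3 = 4 − 3 = 1 completes the 4 down.
R1C2 = 18 − 10 = 8 completes the 18 across.
R2C2 = 16 − 9 = 7 completes the 16 across.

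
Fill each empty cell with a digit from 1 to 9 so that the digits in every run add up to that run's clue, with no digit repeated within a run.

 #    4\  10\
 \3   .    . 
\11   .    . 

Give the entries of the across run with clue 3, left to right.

3 in 2 cells must be {1,2}; 4 in 2 cells must be {1,3}.
The 3 across and the 4 down share only 1, so R1C1 = 1.
R1C2 = 3 − 1 = 2 completes the 3 across.
R2C1 = 4 − 1 = 3 completes the 4 down.
R2C2 = 11 − 3 = 8 completes the 11 across.

1, 2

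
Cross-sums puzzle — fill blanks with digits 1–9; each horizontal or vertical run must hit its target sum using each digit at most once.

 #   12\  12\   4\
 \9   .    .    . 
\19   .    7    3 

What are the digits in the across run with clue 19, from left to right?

9 7 3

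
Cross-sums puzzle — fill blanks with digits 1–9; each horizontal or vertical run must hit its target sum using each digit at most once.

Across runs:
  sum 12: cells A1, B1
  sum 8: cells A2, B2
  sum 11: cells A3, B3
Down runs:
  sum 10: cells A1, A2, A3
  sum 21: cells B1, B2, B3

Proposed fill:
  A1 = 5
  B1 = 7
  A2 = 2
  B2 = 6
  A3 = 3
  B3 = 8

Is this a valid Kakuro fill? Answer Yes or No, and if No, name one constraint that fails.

Yes

Across: 5+7=12; 2+6=8; 3+8=11. Down: 5+2+3=10; 7+6+8=21. No digit repeats within any run.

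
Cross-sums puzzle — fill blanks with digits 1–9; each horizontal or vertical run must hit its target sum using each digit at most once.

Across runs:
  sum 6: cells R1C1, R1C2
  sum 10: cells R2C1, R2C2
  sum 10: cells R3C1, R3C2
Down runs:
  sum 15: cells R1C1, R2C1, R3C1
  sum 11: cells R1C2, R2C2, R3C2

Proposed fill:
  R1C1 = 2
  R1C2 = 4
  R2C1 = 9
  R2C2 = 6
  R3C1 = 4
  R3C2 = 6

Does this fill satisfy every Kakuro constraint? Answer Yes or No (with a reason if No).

No — the down run R1C2–R3C2 sums to 16, not 11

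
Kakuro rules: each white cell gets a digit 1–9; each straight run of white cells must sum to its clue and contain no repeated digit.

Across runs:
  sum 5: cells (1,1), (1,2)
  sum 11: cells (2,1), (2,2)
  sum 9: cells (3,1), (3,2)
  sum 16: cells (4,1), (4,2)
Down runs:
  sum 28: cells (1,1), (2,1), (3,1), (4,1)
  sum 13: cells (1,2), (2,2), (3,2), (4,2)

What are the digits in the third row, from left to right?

7, 2

16 in 2 cells must be {7,9}.
Only 4 fits (1,1) under both its across sum 5 and down sum 28.
(1,2) = 5 − 4 = 1 completes the 5 across.
Given what's placed, (4,2) must be 7 to fit the 16 across and 13 down.
(4,1) = 16 − 7 = 9 completes the 16 across.
No cell is forced outright now. (2,1) can only be 7 or 8 (the digits allowed by both its 11 across and its 28 down). If (2,1) = 7: then (2,2) would have to be in {4} for the 11 across but in {2,3} for the 13 down — contradiction. So (2,1) = 8.
(2,2) = 11 − 8 = 3 completes the 11 across.
(3,1) = 28 − 21 = 7 completes the 28 down.
(3,2) = 9 − 7 = 2 completes the 9 across.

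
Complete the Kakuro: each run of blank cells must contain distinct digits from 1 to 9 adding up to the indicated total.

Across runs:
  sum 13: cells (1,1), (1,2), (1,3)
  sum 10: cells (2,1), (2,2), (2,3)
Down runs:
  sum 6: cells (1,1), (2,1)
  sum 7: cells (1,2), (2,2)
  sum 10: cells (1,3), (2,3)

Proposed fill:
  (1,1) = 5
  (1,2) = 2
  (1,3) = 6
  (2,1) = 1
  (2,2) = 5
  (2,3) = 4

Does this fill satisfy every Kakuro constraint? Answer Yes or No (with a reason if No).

Yes

Across: 5+2+6=13; 1+5+4=10. Down: 5+1=6; 2+5=7; 6+4=10. No digit repeats within any run.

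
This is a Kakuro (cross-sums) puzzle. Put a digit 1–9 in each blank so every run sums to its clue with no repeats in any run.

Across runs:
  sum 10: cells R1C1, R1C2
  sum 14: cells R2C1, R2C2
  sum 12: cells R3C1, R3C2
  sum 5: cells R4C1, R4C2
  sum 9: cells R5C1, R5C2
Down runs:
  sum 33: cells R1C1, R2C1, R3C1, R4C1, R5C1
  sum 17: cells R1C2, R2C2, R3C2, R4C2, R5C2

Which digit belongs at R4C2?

2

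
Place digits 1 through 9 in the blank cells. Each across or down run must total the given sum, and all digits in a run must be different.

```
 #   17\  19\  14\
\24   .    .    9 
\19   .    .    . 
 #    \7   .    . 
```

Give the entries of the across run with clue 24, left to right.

8 7 9

24 in 3 cells must be {7,8,9}; 17 in 2 cells must be {8,9}.
Given what's placed, R1C1 must be 8 to fit the 24 across and 17 down.
R1C2 = 24 − 17 = 7 completes the 24 across.
R2C1 = 17 − 8 = 9 completes the 17 down.
No cell is forced outright now. R3C2 can only be 3 or 4 (the digits allowed by both its 7 across and its 19 down). If R3C2 = 3: then R2C2 would have to be in {2,3,4,6,7,8} for the 19 across but in {9} for the 19 down — contradiction. So R3C2 = 4.
R2C2 = 19 − 11 = 8 completes the 19 down.
R2C3 = 19 − 17 = 2 completes the 19 across.
R3C3 = 7 − 4 = 3 completes the 7 across.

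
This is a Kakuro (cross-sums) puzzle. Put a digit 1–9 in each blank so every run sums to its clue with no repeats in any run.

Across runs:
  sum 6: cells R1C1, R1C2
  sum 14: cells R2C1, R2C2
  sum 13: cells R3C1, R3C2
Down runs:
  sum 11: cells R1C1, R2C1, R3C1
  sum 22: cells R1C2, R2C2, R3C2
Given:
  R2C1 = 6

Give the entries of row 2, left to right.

6 8

The 6 across and the 22 down share only 5, so R1C2 = 5.
R2C2 = 14 − 6 = 8 completes the 14 across.
Given what's placed, R3C1 must be 4 to fit the 13 across and 11 down.
R3C2 = 13 − 4 = 9 completes the 13 across.
R1C1 = 6 − 5 = 1 completes the 6 across.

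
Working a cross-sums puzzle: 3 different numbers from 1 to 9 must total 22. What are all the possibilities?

{5,8,9}; {6,7,9}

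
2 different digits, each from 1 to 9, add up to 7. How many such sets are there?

3

2 distinct digits from 1–9 sum between 3 and 17.
Enumerating: {1,6}, {2,5}, {3,4}.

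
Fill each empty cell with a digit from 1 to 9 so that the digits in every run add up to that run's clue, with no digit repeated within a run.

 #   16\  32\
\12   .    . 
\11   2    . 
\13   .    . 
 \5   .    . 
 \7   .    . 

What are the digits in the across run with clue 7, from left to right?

1, 6

16 in 5 cells must be {1,2,3,4,6}.
R2C2 = 11 − 2 = 9 completes the 11 across.
No cell is forced outright now. R1C1 can only be 3 or 4 (the digits allowed by both its 12 across and its 16 down). If R1C1 = 3: then R1C2 would have to be in {9} for the 12 across but in {2,3,4,5,6,7,8} for the 32 down — contradiction. So R1C1 = 4.
R1C2 = 12 − 4 = 8 completes the 12 across.
Given what's placed, R3C1 must be 6 to fit the 13 across and 16 down.
R3C2 = 13 − 6 = 7 completes the 13 across.
No cell is forced outright now. R4C1 can only be 1 or 3 (the digits allowed by both its 5 across and its 16 down). If R4C1 = 1: then R4C2 would have to be in {4} for the 5 across but in {2,3,5,6} for the 32 down — contradiction. So R4C1 = 3.
R4C2 = 5 − 3 = 2 completes the 5 across.
R5C1 = 16 − 15 = 1 completes the 16 down.
R5C2 = 7 − 1 = 6 completes the 7 across.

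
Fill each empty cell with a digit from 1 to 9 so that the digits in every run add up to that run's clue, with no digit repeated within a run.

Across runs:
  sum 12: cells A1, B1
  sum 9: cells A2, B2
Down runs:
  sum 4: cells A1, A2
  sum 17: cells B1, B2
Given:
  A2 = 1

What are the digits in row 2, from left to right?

4 in 2 cells must be {1,3}; 17 in 2 cells must be {8,9}.
A1 = 4 − 1 = 3 completes the 4 down.
B1 = 12 − 3 = 9 completes the 12 across.
B2 = 9 − 1 = 8 completes the 9 across.

1, 8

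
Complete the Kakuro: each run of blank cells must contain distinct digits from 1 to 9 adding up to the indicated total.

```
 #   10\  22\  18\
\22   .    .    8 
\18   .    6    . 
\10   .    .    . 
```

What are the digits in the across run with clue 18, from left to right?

3 6 9

Given what's placed, R1C1 must be 5 to fit the 22 across and 10 down.
R1C2 = 22 − 13 = 9 completes the 22 across.
R3C2 = 22 − 15 = 7 completes the 22 down.
Given what's placed, R3C3 must be 1 to fit the 10 across and 18 down.
R2C3 = 18 − 9 = 9 completes the 18 down.
R3C1 = 10 − 8 = 2 completes the 10 across.
R2C1 = 18 − 15 = 3 completes the 18 across.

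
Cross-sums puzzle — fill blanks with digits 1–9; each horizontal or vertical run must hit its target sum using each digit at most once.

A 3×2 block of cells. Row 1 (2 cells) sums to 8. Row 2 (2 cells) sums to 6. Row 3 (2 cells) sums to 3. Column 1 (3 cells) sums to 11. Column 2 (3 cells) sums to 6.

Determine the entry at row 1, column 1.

3 in 2 cells must be {1,2}; 6 in 3 cells must be {1,2,3}.
Nothing is forced directly, so branch on (2,2), whose candidates are 1 or 2. If (2,2) = 1: that forces (2,1) = 5, (3,1) = 2, after which (3,2) would have to be in {1} for the 3 across but in {2,3} for the 6 down — contradiction. So (2,2) = 2.
(2,1) = 6 − 2 = 4 completes the 6 across.
Given what's placed, (3,2) must be 1 to fit the 3 across and 6 down.
(1,2) = 6 − 3 = 3 completes the 6 down.
(3,1) = 3 − 1 = 2 completes the 3 across.
(1,1) = 8 − 3 = 5 completes the 8 across.

5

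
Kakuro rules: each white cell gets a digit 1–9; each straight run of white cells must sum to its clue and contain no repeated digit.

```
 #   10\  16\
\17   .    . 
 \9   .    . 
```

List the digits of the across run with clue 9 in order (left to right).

17 in 2 cells must be {8,9}; 16 in 2 cells must be {7,9}.
The 17 across and the 16 down share only 9, so R1C2 = 9.
R2C2 = 16 − 9 = 7 completes the 16 down.
R1C1 = 17 − 9 = 8 completes the 17 across.
R2C1 = 9 − 7 = 2 completes the 9 across.

2, 7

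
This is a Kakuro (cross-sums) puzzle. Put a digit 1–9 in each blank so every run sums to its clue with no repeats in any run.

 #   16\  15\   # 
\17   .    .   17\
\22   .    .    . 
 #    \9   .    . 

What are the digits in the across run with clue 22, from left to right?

17 in 2 cells must be {8,9}; 16 in 2 cells must be {7,9}.
The 17 across and the 16 down share only 9, so R1C1 = 9.
R1C2 = 17 − 9 = 8 completes the 17 across.
R2C1 = 16 − 9 = 7 completes the 16 down.
R2C2 = 6: the only remaining digit allowed by both the 22 across and the 15 down.
R2C3 = 22 − 13 = 9 completes the 22 across.
R3C2 = 15 − 14 = 1 completes the 15 down.
R3C3 = 9 − 1 = 8 completes the 9 across.

7 6 9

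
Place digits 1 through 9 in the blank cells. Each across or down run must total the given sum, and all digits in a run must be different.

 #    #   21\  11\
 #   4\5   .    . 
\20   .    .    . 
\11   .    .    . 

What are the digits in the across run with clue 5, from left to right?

4 in 2 cells must be {1,3}.
Only 4 fits R1C2 under both its across sum 5 and down sum 21.
R1C3 = 5 − 4 = 1 completes the 5 across.

4 1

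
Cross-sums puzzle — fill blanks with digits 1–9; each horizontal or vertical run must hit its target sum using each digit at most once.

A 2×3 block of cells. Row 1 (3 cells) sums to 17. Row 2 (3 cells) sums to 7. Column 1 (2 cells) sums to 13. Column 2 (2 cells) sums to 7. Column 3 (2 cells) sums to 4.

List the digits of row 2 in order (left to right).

4 2 1

7 in 3 cells must be {1,2,4}; 4 in 2 cells must be {1,3}.
The 7 across and the 13 down share only 4, so (2,1) = 4.
Given what's placed, (2,3) must be 1 to fit the 7 across and 4 down.
(1,1) = 13 − 4 = 9 completes the 13 down.
(1,3) = 4 − 1 = 3 completes the 4 down.
(2,2) = 7 − 5 = 2 completes the 7 across.
(1,2) = 17 − 12 = 5 completes the 17 across.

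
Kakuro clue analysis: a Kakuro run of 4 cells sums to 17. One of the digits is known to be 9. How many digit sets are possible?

2

4 distinct digits from 1–9 sum between 10 and 30.
Keeping only sets containing 9.
Enumerating: {1,2,5,9}, {1,3,4,9}.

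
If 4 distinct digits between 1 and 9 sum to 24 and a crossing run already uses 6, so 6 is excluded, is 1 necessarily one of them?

No

Counterexample: {2,5,8,9} sums to 24 under that restriction without using 1.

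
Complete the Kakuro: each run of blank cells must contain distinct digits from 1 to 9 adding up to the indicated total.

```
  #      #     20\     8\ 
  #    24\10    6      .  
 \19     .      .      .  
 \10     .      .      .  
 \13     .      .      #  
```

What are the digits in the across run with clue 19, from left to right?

9 7 3

24 in 3 cells must be {7,8,9}.
R1C3 = 10 − 6 = 4 completes the 10 across.
Given what's placed, R2C3 must be 3 to fit the 19 across and 8 down.
Intersecting the 10 across with the 24 down forces R3C1 = 7.
R3C3 = 8 − 7 = 1 completes the 8 down.
Given what's placed, R2C1 must be 9 to fit the 19 across and 24 down.
R2C2 = 19 − 12 = 7 completes the 19 across.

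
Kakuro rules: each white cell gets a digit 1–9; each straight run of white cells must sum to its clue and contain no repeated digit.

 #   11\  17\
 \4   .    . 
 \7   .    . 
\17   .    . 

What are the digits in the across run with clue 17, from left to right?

4 in 2 cells must be {1,3}; 17 in 2 cells must be {8,9}.
The 17 across and the 11 down share only 8, so R3C1 = 8.
R3C2 = 17 − 8 = 9 completes the 17 across.
Given what's placed, R1C1 must be 1 to fit the 4 across and 11 down.
R1C2 = 4 − 1 = 3 completes the 4 across.
R2C1 = 11 − 9 = 2 completes the 11 down.
R2C2 = 7 − 2 = 5 completes the 7 across.

8, 9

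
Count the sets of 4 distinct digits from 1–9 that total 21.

11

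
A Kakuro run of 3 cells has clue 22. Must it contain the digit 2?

Counterexample: {5,8,9} sums to 22 without using 2.

No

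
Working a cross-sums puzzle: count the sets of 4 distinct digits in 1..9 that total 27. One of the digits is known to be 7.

4 distinct digits from 1–9 sum between 10 and 30.
Keeping only sets containing 7.
Enumerating: {3,7,8,9}, {5,6,7,9}.

2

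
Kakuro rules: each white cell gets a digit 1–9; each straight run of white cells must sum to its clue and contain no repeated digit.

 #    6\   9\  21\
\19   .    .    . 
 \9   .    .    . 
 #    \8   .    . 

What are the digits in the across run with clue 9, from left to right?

Nothing is forced directly, so branch on R3C3, whose candidates are 5 or 6 or 7. If R3C3 = 5: then R2C3 would have to be in {1,2,3,4,5,6} for the 9 across but in {7,9} for the 21 down — contradiction. If R3C3 = 6: then R2C3 would have to be in {1,2,3,4,5,6} for the 9 across but in {7,8} for the 21 down — contradiction. So R3C3 = 7.
R3C2 = 8 − 7 = 1 completes the 8 across.
Nothing is forced directly, so branch on R2C3, whose candidates are 5 or 6. If R2C3 = 5: that forces R1C3 = 9, R2C1 = 1, R2C2 = 3, after which R1C1 would have to be in {2,3,4,6,7,8} for the 19 across but in {5} for the 6 down — contradiction. So R2C3 = 6.
R1C3 = 21 − 13 = 8 completes the 21 down.
R2C2 = 2: the only remaining digit allowed by both the 9 across and the 9 down.
R1C2 = 9 − 3 = 6 completes the 9 down.
R2C1 = 9 − 8 = 1 completes the 9 across.
R1C1 = 19 − 14 = 5 completes the 19 across.

1, 2, 6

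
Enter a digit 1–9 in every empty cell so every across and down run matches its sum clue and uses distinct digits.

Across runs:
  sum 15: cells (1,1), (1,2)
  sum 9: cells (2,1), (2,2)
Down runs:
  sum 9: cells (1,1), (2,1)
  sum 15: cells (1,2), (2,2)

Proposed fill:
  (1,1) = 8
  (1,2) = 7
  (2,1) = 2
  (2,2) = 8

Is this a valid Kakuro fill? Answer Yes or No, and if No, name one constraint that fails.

No — the across run (2,1)–(2,2) sums to 10, not 9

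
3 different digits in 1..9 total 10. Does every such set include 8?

Counterexample: {1,2,7} sums to 10 without using 8.

No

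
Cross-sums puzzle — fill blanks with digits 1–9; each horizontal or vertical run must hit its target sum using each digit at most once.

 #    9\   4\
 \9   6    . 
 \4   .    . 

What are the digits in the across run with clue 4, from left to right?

4 in 2 cells must be {1,3}.
R1C2 = 9 − 6 = 3 completes the 9 across.
R2C1 = 9 − 6 = 3 completes the 9 down.
R2C2 = 4 − 3 = 1 completes the 4 across.

3 1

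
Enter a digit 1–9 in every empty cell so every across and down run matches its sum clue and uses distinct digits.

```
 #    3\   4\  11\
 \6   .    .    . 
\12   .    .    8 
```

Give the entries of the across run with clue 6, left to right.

2 1 3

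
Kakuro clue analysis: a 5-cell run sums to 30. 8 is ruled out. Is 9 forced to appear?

Yes

The only way to make 30 from 5 distinct digits under that restriction is {3,5,6,7,9}, which contains 9.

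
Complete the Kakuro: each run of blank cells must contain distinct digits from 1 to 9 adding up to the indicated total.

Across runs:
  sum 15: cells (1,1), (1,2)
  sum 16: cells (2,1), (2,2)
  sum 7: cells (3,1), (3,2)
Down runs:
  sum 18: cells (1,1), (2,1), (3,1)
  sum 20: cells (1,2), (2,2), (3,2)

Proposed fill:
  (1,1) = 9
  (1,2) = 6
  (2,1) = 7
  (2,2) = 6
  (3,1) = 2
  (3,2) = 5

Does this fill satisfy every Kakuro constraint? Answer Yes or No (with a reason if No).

No — the across run (2,1)–(2,2) sums to 13, not 16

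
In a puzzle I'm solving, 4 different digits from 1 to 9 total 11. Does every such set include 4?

The only way to make 11 from 4 distinct digits is {1,2,3,5}, which does not contain 4.

No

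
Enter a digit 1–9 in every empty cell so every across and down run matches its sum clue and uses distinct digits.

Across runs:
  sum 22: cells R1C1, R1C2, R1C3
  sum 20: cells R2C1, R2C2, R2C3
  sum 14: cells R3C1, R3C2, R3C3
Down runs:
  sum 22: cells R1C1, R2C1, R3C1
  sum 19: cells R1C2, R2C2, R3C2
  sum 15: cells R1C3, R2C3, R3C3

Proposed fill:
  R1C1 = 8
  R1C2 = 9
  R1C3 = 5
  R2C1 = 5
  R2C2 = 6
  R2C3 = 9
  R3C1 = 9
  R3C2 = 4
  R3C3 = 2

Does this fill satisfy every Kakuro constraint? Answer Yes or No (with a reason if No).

No — the across run R3C1–R3C3 sums to 15, not 14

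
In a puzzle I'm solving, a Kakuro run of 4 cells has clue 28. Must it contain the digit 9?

Every partition of 28 into 4 distinct digits includes 9: {4,7,8,9}, {5,6,8,9}.

Yes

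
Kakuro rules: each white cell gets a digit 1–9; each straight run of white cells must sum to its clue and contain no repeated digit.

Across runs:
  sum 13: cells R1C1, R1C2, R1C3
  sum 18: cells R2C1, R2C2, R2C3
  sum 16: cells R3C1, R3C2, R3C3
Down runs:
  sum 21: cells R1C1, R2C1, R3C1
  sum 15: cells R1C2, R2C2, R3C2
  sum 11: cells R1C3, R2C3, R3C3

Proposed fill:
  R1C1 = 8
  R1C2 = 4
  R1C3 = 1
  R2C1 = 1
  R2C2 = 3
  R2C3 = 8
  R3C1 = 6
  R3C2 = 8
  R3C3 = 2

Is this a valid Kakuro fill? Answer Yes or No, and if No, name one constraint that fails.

No — the across run R2C1–R2C3 sums to 12, not 18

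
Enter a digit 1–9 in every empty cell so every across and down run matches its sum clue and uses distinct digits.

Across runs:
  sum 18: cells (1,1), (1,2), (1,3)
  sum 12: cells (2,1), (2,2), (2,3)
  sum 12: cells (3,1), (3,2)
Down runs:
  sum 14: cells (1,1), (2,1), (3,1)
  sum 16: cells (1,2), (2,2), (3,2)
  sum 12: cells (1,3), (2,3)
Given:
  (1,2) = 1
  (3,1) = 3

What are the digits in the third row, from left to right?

(1,1) = 9: the only remaining digit allowed by both the 18 across and the 14 down.
(1,3) = 18 − 10 = 8 completes the 18 across.
(2,1) = 14 − 12 = 2 completes the 14 down.
(2,3) = 12 − 8 = 4 completes the 12 down.
(3,2) = 12 − 3 = 9 completes the 12 across.
(2,2) = 12 − 6 = 6 completes the 12 across.

3, 9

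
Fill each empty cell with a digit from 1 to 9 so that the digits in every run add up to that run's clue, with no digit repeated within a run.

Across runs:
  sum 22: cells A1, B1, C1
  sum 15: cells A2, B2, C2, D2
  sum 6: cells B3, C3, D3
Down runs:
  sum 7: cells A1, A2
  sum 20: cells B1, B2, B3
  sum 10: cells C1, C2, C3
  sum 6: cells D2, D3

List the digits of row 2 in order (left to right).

6 in 3 cells must be {1,2,3}.
Only 3 fits B3 under both its across sum 6 and down sum 20.
Nothing is forced directly, so branch on A1, whose candidates are 5 or 6. If A1 = 5: then C1 would have to be in {8,9} for the 22 across but in {1,2,3,4,5,6,7} for the 10 down — contradiction. So A1 = 6.
B1 = 9: the only remaining digit allowed by both the 22 across and the 20 down.
C1 = 22 − 15 = 7 completes the 22 across.
A2 = 7 − 6 = 1 completes the 7 down.
B2 = 20 − 12 = 8 completes the 20 down.
Given what's placed, C2 must be 2 to fit the 15 across and 10 down.
D2 = 15 − 11 = 4 completes the 15 across.

1, 8, 2, 4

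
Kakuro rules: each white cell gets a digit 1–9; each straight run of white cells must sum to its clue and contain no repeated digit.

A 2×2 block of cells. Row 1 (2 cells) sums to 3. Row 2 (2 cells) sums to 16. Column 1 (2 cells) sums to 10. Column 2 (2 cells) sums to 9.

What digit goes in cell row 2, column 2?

7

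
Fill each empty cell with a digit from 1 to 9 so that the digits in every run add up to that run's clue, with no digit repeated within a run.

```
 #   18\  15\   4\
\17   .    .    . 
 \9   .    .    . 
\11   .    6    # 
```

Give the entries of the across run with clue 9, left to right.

4 2 3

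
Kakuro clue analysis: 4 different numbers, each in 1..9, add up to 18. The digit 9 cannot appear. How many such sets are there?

8

4 distinct digits from 1–9 sum between 10 and 30.
Dropping sets that contain 9.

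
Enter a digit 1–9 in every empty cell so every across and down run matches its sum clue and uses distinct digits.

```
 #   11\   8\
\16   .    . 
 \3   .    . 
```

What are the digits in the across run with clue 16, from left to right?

9 7

16 in 2 cells must be {7,9}; 3 in 2 cells must be {1,2}.
The 16 across and the 8 down share only 7, so R1C2 = 7.
The 3 across and the 11 down share only 2, so R2C1 = 2.
R2C2 = 3 − 2 = 1 completes the 3 across.
R1C1 = 16 − 7 = 9 completes the 16 across.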